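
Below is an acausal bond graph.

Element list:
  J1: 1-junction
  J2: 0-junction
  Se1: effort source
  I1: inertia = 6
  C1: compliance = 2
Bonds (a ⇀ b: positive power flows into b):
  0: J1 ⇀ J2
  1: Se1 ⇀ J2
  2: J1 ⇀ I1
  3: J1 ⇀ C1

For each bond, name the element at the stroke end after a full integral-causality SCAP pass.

#1 |J2  (source Se1 imposes e)
#0 |J1  (J2: bond 1 brought effort, rest push out)
#2 |I1  (I1 outputs flow p/I1)
#3 |J1  (1-jn J1 has f-setter on 2)

b0 stroke→J1
b1 stroke→J2
b2 stroke→I1
b3 stroke→J1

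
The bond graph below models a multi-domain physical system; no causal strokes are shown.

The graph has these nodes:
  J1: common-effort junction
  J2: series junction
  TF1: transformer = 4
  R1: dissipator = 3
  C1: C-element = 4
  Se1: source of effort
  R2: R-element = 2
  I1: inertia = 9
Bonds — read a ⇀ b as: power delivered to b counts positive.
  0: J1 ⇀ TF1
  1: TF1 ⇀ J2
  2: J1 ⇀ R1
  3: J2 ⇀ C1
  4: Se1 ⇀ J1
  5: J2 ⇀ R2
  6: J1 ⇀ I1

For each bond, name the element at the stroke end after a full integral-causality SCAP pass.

b0 →TF1
b1 →J2
b2 →R1
b3 →J2
b4 →J1
b5 →R2
b6 →I1

β4 |J1  (Se1 fixes effort; stroke away)
β0 |TF1  (common-e at J1 fixed by 4)
β2 |R1  (0-jn J1 has e-setter on 4)
β6 |I1  (common-e at J1 fixed by 4)
β1 |J2  (TF TF1: opposite of bond 0)
β3 |J2  (C1 integral (e out))
β5 |R2  (J2 needs exactly one f-in)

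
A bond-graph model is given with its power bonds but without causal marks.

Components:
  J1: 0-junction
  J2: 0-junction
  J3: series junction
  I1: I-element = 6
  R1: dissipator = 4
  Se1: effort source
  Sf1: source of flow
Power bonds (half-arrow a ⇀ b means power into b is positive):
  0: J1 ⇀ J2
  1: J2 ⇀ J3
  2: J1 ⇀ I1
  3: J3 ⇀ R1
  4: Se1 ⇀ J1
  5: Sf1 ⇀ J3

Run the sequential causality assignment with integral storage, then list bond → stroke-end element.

β4 →J1  (Se1: effort source, stroke at far end)
β5 →Sf1  (Sf1 (Sf) sets flow on bond)
β0 →J2  (common-e at J1 fixed by 4)
β2 →I1  (J1: bond 4 brought effort, rest push out)
β1 →J3  (J2: bond 0 brought effort, rest push out)
β3 →J3  (common-f at J3 fixed by 5)

β0 →J2
β1 →J3
β2 →I1
β3 →J3
β4 →J1
β5 →Sf1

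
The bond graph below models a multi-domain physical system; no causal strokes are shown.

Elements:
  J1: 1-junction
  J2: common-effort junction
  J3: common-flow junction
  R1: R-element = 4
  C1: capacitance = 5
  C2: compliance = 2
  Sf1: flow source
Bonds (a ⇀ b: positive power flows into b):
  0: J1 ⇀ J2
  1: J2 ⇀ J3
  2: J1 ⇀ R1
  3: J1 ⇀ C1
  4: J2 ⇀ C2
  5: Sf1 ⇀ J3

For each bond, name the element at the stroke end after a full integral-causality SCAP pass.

#0 →J1
#1 →J3
#2 →R1
#3 →J1
#4 →J2
#5 →Sf1

#5 stroke at Sf1  (Sf1 fixes flow; stroke at Sf1)
#1 stroke at J3  (1-jn J3 has f-setter on 5)
#3 stroke at J1  (prefer integral on C1)
#4 stroke at J2  (C2: C, integral causality)
#0 stroke at J1  (J2 effort already set via bond 4)
#2 stroke at R1  (only one flow-in slot at J1)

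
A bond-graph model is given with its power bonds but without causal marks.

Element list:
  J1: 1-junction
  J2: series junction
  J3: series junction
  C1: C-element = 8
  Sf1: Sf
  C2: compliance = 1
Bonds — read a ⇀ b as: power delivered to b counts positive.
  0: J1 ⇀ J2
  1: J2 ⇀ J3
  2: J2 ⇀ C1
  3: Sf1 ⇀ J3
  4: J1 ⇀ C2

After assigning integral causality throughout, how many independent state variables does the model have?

β3 →Sf1  (source Sf1 imposes f)
β1 →J3  (1-jn J3 has f-setter on 3)
β0 →J2  (J2 flow already set via bond 1)
β2 →J2  (J2 flow already set via bond 1)
β4 →J1  (J1: bond 0 brought flow, rest push out)

2  (C1, C2 all integral)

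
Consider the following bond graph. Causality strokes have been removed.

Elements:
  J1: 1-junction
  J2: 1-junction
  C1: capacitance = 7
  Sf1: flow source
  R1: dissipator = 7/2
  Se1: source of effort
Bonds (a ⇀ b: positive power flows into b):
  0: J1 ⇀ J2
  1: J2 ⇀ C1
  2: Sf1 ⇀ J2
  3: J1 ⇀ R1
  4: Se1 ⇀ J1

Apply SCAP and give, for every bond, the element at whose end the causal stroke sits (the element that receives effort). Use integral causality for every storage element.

bond 0 |J2
bond 1 |J2
bond 2 |Sf1
bond 3 |J1
bond 4 |J1

β2 →Sf1  (source Sf1 imposes f)
β4 →J1  (Se1 fixes effort; stroke away)
β0 →J2  (1-jn J2 has f-setter on 2)
β1 →J2  (1-jn J2 has f-setter on 2)
β3 →J1  (J1: bond 0 brought flow, rest push out)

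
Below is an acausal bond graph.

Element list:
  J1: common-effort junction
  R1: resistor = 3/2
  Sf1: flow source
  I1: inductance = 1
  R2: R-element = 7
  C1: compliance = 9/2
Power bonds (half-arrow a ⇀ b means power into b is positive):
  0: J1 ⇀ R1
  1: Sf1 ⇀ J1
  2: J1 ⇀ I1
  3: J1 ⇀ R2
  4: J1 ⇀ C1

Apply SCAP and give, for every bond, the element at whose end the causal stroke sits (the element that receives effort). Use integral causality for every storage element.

#0 |R1
#1 |Sf1
#2 |I1
#3 |R2
#4 |J1

bond 1 stroke→Sf1  (Sf1 fixes flow; stroke at Sf1)
bond 2 stroke→I1  (I1 integral (f out))
bond 4 stroke→J1  (C1: C, integral causality)
bond 0 stroke→R1  (J1: bond 4 brought effort, rest push out)
bond 3 stroke→R2  (J1 effort already set via bond 4)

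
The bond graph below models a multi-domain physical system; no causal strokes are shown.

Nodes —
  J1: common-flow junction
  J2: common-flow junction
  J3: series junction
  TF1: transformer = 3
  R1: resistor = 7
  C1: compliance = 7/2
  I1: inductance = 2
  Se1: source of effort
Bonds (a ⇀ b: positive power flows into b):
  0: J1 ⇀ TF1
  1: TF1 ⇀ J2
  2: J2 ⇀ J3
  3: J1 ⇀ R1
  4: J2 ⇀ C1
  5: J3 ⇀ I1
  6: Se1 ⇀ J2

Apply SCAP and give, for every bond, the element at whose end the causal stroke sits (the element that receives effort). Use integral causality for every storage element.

bond 6 →J2  (source Se1 imposes e)
bond 4 →J2  (C1 outputs effort q/C1)
bond 5 →I1  (I1 integral (f out))
bond 2 →J3  (J3: bond 5 brought flow, rest push out)
bond 1 →J2  (1-jn J2 has f-setter on 2)
bond 0 →TF1  (TF1: transformer flips bond 1)
bond 3 →J1  (common-f at J1 fixed by 0)

#0 →TF1
#1 →J2
#2 →J3
#3 →J1
#4 →J2
#5 →I1
#6 →J2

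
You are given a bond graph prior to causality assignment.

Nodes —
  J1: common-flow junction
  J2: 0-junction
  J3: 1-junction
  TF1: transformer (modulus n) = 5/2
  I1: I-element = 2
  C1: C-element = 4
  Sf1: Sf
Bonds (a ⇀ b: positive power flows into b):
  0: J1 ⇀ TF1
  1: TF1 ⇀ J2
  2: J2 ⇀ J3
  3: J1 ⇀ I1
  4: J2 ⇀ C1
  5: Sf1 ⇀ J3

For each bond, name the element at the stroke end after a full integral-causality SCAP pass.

b0 stroke→J1
b1 stroke→TF1
b2 stroke→J3
b3 stroke→I1
b4 stroke→J2
b5 stroke→Sf1

bond 5 stroke at Sf1  (source Sf1 imposes f)
bond 2 stroke at J3  (1-jn J3 has f-setter on 5)
bond 3 stroke at I1  (prefer integral on I1)
bond 0 stroke at J1  (common-f at J1 fixed by 3)
bond 1 stroke at TF1  (TF1: transformer flips bond 0)
bond 4 stroke at J2  (J2: last free bond brings effort in)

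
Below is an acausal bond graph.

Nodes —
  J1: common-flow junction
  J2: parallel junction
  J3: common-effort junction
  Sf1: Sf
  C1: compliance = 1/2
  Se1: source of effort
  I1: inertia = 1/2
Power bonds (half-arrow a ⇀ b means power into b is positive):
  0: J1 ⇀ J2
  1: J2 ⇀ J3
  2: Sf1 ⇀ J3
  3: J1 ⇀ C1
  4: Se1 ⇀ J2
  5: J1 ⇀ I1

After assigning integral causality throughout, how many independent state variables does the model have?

b2 stroke→Sf1  (Sf1 (Sf) sets flow on bond)
b4 stroke→J2  (source Se1 imposes e)
b0 stroke→J1  (J2: bond 4 brought effort, rest push out)
b1 stroke→J3  (J2: bond 4 brought effort, rest push out)
b3 stroke→J1  (C1 outputs effort q/C1)
b5 stroke→I1  (only one flow-in slot at J1)

2  (C1, I1 all integral)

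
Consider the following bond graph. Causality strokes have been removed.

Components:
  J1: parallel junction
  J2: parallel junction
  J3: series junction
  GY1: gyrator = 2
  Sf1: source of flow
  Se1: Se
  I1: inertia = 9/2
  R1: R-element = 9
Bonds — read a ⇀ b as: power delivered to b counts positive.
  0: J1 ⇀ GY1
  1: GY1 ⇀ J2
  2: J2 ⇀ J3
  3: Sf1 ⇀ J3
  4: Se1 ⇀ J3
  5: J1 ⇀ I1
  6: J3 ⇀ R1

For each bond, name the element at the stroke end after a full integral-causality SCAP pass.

β0 stroke→J1
β1 stroke→J2
β2 stroke→J3
β3 stroke→Sf1
β4 stroke→J3
β5 stroke→I1
β6 stroke→J3

b3 |Sf1  (source Sf1 imposes f)
b4 |J3  (source Se1 imposes e)
b2 |J3  (1-jn J3 has f-setter on 3)
b6 |J3  (J3: bond 3 brought flow, rest push out)
b1 |J2  (J2 needs exactly one e-in)
b0 |J1  (GY1: gyrator matches bond 1)
b5 |I1  (common-e at J1 fixed by 0)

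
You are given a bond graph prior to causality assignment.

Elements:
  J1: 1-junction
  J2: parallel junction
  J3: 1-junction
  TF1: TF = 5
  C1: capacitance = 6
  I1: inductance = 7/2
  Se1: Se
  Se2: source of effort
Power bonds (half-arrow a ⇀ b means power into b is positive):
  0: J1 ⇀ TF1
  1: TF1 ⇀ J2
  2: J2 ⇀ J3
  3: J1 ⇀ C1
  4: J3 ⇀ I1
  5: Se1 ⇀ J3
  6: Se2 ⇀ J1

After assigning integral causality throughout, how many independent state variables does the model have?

2  (C1, I1 all integral)

β5 stroke at J3  (Se1 (Se) sets effort on bond)
β6 stroke at J1  (Se2 fixes effort; stroke away)
β3 stroke at J1  (C1 integral (e out))
β0 stroke at TF1  (only one flow-in slot at J1)
β1 stroke at J2  (TF1 one-in-one-out from 0)
β2 stroke at J3  (J2: bond 1 brought effort, rest push out)
β4 stroke at I1  (J3 needs exactly one f-in)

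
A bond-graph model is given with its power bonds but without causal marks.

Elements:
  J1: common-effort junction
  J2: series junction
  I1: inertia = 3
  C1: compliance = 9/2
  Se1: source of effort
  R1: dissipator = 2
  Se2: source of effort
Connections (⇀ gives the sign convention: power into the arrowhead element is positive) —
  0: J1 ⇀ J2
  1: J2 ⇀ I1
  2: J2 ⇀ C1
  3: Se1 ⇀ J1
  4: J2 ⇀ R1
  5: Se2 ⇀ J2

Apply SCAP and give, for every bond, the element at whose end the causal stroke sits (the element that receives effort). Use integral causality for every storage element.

β3 stroke→J1  (Se1: effort source, stroke at far end)
β5 stroke→J2  (Se2 (Se) sets effort on bond)
β0 stroke→J2  (J1 effort already set via bond 3)
β1 stroke→I1  (I1 outputs flow p/I1)
β2 stroke→J2  (1-jn J2 has f-setter on 1)
β4 stroke→J2  (1-jn J2 has f-setter on 1)

#0 stroke at J2
#1 stroke at I1
#2 stroke at J2
#3 stroke at J1
#4 stroke at J2
#5 stroke at J2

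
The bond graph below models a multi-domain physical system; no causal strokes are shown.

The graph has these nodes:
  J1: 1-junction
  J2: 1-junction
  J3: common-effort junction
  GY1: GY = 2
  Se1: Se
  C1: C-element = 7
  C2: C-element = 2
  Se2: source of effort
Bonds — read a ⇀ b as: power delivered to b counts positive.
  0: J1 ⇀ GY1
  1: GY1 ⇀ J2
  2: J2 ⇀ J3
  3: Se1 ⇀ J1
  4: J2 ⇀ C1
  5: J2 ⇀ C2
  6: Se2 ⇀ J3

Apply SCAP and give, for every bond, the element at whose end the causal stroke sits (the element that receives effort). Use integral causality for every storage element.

#0 stroke→GY1
#1 stroke→GY1
#2 stroke→J2
#3 stroke→J1
#4 stroke→J2
#5 stroke→J2
#6 stroke→J3

#3 |J1  (source Se1 imposes e)
#6 |J3  (Se2 fixes effort; stroke away)
#0 |GY1  (J1: last free bond brings flow in)
#2 |J2  (J3 effort already set via bond 6)
#1 |GY1  (GY1 both-in/both-out from 0)
#4 |J2  (common-f at J2 fixed by 1)
#5 |J2  (J2 flow already set via bond 1)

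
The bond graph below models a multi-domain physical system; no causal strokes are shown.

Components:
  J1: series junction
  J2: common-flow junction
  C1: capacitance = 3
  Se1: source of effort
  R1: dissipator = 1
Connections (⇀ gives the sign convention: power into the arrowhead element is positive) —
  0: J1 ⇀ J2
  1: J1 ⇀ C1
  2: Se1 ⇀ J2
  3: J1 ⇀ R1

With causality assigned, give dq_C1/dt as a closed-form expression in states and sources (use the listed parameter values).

dq_C1/dt = E_Se1 - q_C1/3

#2 →J2  (source Se1 imposes e)
#0 →J1  (J2: last free bond brings flow in)
#1 →J1  (C1 outputs effort q/C1)
#3 →R1  (closing 1-jn rule on J1)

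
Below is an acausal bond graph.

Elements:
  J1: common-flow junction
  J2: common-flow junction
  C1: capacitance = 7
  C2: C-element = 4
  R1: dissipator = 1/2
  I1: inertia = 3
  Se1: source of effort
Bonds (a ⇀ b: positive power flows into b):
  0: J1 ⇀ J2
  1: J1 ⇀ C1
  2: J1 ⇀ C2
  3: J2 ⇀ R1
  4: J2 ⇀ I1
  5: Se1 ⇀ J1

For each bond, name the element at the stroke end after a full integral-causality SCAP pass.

#0 →J2
#1 →J1
#2 →J1
#3 →J2
#4 →I1
#5 →J1

β5 stroke at J1  (Se1 fixes effort; stroke away)
β1 stroke at J1  (C1 integral (e out))
β2 stroke at J1  (C2: C, integral causality)
β0 stroke at J2  (J1: last free bond brings flow in)
β4 stroke at I1  (I1 outputs flow p/I1)
β3 stroke at J2  (common-f at J2 fixed by 4)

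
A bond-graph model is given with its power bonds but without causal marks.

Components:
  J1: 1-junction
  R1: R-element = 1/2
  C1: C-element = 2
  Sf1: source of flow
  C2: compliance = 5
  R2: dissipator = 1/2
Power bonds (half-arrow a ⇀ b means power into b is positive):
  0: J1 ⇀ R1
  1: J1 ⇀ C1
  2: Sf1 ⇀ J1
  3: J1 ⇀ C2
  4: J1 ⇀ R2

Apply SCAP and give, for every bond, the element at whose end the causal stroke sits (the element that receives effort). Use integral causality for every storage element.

β2 |Sf1  (Sf1 (Sf) sets flow on bond)
β0 |J1  (J1 flow already set via bond 2)
β1 |J1  (J1: bond 2 brought flow, rest push out)
β3 |J1  (common-f at J1 fixed by 2)
β4 |J1  (1-jn J1 has f-setter on 2)

#0 →J1
#1 →J1
#2 →Sf1
#3 →J1
#4 →J1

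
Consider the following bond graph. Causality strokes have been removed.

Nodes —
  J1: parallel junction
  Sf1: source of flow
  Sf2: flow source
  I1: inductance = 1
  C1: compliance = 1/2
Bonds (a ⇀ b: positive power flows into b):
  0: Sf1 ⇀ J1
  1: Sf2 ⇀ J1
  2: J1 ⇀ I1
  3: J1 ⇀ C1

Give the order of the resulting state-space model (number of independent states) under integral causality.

β0 stroke→Sf1  (Sf1 (Sf) sets flow on bond)
β1 stroke→Sf2  (Sf2: flow source, stroke at near end)
β2 stroke→I1  (I1 outputs flow p/I1)
β3 stroke→J1  (J1 needs exactly one e-in)

2  (C1, I1 all integral)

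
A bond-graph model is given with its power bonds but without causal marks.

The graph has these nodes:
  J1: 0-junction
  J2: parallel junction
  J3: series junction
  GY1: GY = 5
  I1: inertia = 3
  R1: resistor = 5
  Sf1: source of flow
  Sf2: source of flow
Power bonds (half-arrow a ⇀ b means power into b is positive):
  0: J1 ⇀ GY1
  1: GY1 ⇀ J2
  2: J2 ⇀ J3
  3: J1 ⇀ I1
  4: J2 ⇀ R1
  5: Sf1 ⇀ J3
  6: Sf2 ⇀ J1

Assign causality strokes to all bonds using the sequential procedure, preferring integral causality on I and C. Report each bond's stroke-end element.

b5 |Sf1  (Sf1 fixes flow; stroke at Sf1)
b6 |Sf2  (Sf2: flow source, stroke at near end)
b2 |J3  (1-jn J3 has f-setter on 5)
b3 |I1  (I1 outputs flow p/I1)
b0 |J1  (only one effort-in slot at J1)
b1 |J2  (GY1 both-in/both-out from 0)
b4 |R1  (J2: bond 1 brought effort, rest push out)

#0 |J1
#1 |J2
#2 |J3
#3 |I1
#4 |R1
#5 |Sf1
#6 |Sf2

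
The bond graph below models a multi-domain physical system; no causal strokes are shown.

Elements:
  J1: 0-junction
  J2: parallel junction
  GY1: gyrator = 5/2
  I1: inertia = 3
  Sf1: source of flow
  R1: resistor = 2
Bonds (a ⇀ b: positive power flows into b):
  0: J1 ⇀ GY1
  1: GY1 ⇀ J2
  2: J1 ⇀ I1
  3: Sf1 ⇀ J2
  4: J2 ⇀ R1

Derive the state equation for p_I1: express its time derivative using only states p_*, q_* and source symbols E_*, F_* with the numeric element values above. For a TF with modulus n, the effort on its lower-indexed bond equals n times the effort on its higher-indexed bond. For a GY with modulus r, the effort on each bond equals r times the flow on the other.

bond 3 →Sf1  (Sf1 fixes flow; stroke at Sf1)
bond 2 →I1  (I1 integral (f out))
bond 0 →J1  (J1: last free bond brings effort in)
bond 1 →J2  (GY1: gyrator matches bond 0)
bond 4 →R1  (common-e at J2 fixed by 1)

dp_I1/dt = -5*F_Sf1/2 - 25*p_I1/24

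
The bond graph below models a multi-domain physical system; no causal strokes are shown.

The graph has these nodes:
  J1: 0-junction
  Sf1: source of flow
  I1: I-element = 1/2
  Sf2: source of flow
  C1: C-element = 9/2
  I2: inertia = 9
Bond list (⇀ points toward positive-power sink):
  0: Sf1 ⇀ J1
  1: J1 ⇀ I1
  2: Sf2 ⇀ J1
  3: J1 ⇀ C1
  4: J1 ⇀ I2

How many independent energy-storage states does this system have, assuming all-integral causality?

3  (C1, I1, I2 all integral)

β0 |Sf1  (Sf1 fixes flow; stroke at Sf1)
β2 |Sf2  (Sf2: flow source, stroke at near end)
β1 |I1  (I1: I, integral causality)
β3 |J1  (C1: C, integral causality)
β4 |I2  (0-jn J1 has e-setter on 3)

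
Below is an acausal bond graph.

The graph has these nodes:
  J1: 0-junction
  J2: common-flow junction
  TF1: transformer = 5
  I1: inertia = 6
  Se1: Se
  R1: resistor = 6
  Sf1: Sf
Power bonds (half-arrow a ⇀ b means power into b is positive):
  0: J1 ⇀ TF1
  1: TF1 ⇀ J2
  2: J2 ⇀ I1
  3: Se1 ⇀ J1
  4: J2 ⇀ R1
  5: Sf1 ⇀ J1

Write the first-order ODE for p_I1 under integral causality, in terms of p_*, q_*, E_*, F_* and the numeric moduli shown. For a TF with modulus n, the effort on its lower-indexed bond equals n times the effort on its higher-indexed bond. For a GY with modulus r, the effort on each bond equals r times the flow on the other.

b3 stroke→J1  (Se1: effort source, stroke at far end)
b5 stroke→Sf1  (source Sf1 imposes f)
b0 stroke→TF1  (common-e at J1 fixed by 3)
b1 stroke→J2  (TF1: transformer flips bond 0)
b2 stroke→I1  (I1 integral (f out))
b4 stroke→J2  (1-jn J2 has f-setter on 2)

dp_I1/dt = E_Se1/5 - p_I1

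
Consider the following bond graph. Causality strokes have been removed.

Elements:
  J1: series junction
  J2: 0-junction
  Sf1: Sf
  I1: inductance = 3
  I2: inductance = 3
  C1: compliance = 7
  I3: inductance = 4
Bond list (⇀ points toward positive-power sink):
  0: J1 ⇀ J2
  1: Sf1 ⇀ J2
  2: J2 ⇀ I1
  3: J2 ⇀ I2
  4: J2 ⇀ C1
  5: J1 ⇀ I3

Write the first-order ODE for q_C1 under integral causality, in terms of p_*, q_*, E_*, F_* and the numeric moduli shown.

β1 |Sf1  (Sf1 (Sf) sets flow on bond)
β2 |I1  (I1: I, integral causality)
β3 |I2  (I2 integral (f out))
β4 |J2  (prefer integral on C1)
β0 |J1  (J2 effort already set via bond 4)
β5 |I3  (only one flow-in slot at J1)

dq_C1/dt = F_Sf1 - p_I1/3 - p_I2/3 + p_I3/4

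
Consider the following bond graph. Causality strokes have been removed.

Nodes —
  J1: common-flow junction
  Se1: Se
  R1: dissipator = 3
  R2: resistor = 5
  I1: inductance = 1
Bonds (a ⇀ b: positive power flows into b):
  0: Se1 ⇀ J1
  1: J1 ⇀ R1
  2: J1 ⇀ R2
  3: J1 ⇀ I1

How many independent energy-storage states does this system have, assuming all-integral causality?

1  (I1 all integral)

β0 →J1  (Se1: effort source, stroke at far end)
β3 →I1  (I1 integral (f out))
β1 →J1  (J1: bond 3 brought flow, rest push out)
β2 →J1  (1-jn J1 has f-setter on 3)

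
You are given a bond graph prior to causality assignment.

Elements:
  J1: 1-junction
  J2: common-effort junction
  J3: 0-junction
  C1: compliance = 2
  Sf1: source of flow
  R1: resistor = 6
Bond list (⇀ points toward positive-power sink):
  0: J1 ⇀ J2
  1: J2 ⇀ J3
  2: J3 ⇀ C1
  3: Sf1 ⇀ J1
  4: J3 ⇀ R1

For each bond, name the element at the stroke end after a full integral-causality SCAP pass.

b0 →J1
b1 →J2
b2 →J3
b3 →Sf1
b4 →R1

#3 stroke at Sf1  (Sf1 (Sf) sets flow on bond)
#0 stroke at J1  (common-f at J1 fixed by 3)
#1 stroke at J2  (only one effort-in slot at J2)
#2 stroke at J3  (prefer integral on C1)
#4 stroke at R1  (J3: bond 2 brought effort, rest push out)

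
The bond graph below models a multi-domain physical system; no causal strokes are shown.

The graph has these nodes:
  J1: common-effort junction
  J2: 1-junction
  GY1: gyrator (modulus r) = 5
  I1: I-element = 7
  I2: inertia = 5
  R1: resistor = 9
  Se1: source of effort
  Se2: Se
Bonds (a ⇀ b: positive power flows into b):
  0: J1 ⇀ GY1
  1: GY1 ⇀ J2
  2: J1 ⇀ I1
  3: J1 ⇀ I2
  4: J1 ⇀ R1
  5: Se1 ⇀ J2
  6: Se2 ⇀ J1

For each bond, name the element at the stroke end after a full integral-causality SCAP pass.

bond 0 stroke→GY1
bond 1 stroke→GY1
bond 2 stroke→I1
bond 3 stroke→I2
bond 4 stroke→R1
bond 5 stroke→J2
bond 6 stroke→J1

bond 5 stroke→J2  (Se1 fixes effort; stroke away)
bond 6 stroke→J1  (Se2 (Se) sets effort on bond)
bond 0 stroke→GY1  (common-e at J1 fixed by 6)
bond 2 stroke→I1  (J1: bond 6 brought effort, rest push out)
bond 3 stroke→I2  (J1: bond 6 brought effort, rest push out)
bond 4 stroke→R1  (J1 effort already set via bond 6)
bond 1 stroke→GY1  (closing 1-jn rule on J2)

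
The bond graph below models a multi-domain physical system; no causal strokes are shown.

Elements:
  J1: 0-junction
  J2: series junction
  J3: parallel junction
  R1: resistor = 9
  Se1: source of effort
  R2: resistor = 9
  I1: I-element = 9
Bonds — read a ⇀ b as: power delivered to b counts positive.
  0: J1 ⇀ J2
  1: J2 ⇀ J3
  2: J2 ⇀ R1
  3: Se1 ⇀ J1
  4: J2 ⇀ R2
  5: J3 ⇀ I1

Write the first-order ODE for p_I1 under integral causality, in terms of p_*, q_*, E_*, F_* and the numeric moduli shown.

#3 |J1  (Se1 fixes effort; stroke away)
#0 |J2  (J1: bond 3 brought effort, rest push out)
#5 |I1  (I1: I, integral causality)
#1 |J3  (J3 needs exactly one e-in)
#2 |J2  (1-jn J2 has f-setter on 1)
#4 |J2  (J2 flow already set via bond 1)

dp_I1/dt = E_Se1 - 2*p_I1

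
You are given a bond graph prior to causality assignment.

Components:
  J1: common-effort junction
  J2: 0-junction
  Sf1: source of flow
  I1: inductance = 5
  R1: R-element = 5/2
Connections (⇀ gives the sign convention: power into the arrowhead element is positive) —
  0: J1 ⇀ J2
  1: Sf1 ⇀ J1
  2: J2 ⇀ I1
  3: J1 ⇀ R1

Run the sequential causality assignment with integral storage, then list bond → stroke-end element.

bond 1 stroke→Sf1  (Sf1 (Sf) sets flow on bond)
bond 2 stroke→I1  (I1 outputs flow p/I1)
bond 0 stroke→J2  (J2 needs exactly one e-in)
bond 3 stroke→J1  (J1 needs exactly one e-in)

bond 0 →J2
bond 1 →Sf1
bond 2 →I1
bond 3 →J1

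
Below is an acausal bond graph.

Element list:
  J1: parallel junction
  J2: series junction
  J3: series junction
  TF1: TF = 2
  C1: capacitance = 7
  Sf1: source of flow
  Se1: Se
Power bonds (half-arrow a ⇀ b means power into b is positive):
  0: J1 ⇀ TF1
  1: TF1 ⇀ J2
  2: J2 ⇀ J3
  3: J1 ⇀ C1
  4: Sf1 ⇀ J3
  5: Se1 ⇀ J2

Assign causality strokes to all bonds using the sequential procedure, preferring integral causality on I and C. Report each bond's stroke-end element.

b4 →Sf1  (Sf1 fixes flow; stroke at Sf1)
b5 →J2  (source Se1 imposes e)
b2 →J3  (J3: bond 4 brought flow, rest push out)
b1 →J2  (common-f at J2 fixed by 2)
b0 →TF1  (TF1 one-in-one-out from 1)
b3 →J1  (only one effort-in slot at J1)

b0 |TF1
b1 |J2
b2 |J3
b3 |J1
b4 |Sf1
b5 |J2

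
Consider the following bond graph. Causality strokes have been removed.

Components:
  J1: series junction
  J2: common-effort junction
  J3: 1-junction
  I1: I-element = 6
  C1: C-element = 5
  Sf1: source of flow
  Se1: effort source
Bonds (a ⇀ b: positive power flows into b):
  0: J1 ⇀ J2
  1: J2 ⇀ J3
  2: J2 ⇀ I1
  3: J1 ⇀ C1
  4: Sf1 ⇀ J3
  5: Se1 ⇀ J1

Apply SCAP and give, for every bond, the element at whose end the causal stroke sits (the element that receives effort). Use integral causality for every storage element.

bond 4 stroke→Sf1  (Sf1 (Sf) sets flow on bond)
bond 5 stroke→J1  (Se1 fixes effort; stroke away)
bond 1 stroke→J3  (J3 flow already set via bond 4)
bond 2 stroke→I1  (prefer integral on I1)
bond 0 stroke→J2  (J2: last free bond brings effort in)
bond 3 stroke→J1  (1-jn J1 has f-setter on 0)

bond 0 stroke→J2
bond 1 stroke→J3
bond 2 stroke→I1
bond 3 stroke→J1
bond 4 stroke→Sf1
bond 5 stroke→J1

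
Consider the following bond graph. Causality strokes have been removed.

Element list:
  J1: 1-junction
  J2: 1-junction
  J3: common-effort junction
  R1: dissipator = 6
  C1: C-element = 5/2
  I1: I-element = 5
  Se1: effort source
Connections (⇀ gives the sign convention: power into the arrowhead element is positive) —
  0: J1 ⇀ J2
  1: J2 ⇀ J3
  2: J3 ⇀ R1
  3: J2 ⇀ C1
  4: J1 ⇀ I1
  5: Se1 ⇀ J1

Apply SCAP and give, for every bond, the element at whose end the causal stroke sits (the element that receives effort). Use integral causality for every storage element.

bond 0 stroke→J1
bond 1 stroke→J2
bond 2 stroke→J3
bond 3 stroke→J2
bond 4 stroke→I1
bond 5 stroke→J1

b5 stroke→J1  (Se1 (Se) sets effort on bond)
b3 stroke→J2  (C1 integral (e out))
b4 stroke→I1  (I1 integral (f out))
b0 stroke→J1  (common-f at J1 fixed by 4)
b1 stroke→J2  (common-f at J2 fixed by 0)
b2 stroke→J3  (J3 needs exactly one e-in)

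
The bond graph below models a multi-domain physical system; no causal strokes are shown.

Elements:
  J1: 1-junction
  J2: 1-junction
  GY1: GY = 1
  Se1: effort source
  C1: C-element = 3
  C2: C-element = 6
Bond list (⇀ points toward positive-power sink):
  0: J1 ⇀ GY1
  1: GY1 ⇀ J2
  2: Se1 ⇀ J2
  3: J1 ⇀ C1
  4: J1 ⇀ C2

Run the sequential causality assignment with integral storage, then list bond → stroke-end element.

β0 |GY1
β1 |GY1
β2 |J2
β3 |J1
β4 |J1

β2 →J2  (Se1: effort source, stroke at far end)
β1 →GY1  (only one flow-in slot at J2)
β0 →GY1  (GY1: gyrator matches bond 1)
β3 →J1  (common-f at J1 fixed by 0)
β4 →J1  (1-jn J1 has f-setter on 0)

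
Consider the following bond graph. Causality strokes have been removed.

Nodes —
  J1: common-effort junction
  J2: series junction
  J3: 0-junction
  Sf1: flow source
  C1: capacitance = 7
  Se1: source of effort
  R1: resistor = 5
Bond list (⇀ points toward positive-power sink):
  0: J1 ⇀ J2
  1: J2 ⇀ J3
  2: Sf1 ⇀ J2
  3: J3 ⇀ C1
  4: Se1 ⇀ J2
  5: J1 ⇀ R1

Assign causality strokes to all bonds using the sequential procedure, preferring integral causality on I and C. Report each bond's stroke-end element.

bond 0 stroke at J2
bond 1 stroke at J2
bond 2 stroke at Sf1
bond 3 stroke at J3
bond 4 stroke at J2
bond 5 stroke at J1

b2 stroke at Sf1  (Sf1 (Sf) sets flow on bond)
b4 stroke at J2  (Se1 (Se) sets effort on bond)
b0 stroke at J2  (common-f at J2 fixed by 2)
b1 stroke at J2  (J2: bond 2 brought flow, rest push out)
b3 stroke at J3  (J3: last free bond brings effort in)
b5 stroke at J1  (only one effort-in slot at J1)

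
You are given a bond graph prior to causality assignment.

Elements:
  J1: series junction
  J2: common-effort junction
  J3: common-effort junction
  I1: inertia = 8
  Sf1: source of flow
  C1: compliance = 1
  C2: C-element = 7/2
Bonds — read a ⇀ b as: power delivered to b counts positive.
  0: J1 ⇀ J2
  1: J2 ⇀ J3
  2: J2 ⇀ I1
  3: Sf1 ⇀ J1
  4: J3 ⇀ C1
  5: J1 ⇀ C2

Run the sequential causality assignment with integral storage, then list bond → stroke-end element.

bond 0 →J1
bond 1 →J2
bond 2 →I1
bond 3 →Sf1
bond 4 →J3
bond 5 →J1

#3 stroke at Sf1  (source Sf1 imposes f)
#0 stroke at J1  (1-jn J1 has f-setter on 3)
#5 stroke at J1  (common-f at J1 fixed by 3)
#2 stroke at I1  (I1: I, integral causality)
#1 stroke at J2  (J2 needs exactly one e-in)
#4 stroke at J3  (J3 needs exactly one e-in)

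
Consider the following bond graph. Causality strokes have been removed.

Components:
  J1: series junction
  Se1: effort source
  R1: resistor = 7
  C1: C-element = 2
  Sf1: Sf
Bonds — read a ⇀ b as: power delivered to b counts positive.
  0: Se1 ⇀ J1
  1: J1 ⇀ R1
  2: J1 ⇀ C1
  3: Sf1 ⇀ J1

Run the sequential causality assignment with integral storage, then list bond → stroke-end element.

bond 0 stroke at J1  (Se1 fixes effort; stroke away)
bond 3 stroke at Sf1  (source Sf1 imposes f)
bond 1 stroke at J1  (J1 flow already set via bond 3)
bond 2 stroke at J1  (1-jn J1 has f-setter on 3)

#0 stroke at J1
#1 stroke at J1
#2 stroke at J1
#3 stroke at Sf1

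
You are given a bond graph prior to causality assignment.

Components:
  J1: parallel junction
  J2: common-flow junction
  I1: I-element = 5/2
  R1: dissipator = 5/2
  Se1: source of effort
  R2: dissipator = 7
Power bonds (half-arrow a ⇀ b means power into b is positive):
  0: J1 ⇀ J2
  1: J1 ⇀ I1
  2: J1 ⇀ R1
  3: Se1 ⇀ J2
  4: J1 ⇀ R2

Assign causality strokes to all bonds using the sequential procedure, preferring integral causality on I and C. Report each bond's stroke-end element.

#0 stroke at J1
#1 stroke at I1
#2 stroke at R1
#3 stroke at J2
#4 stroke at R2

bond 3 →J2  (Se1 (Se) sets effort on bond)
bond 0 →J1  (closing 1-jn rule on J2)
bond 1 →I1  (J1: bond 0 brought effort, rest push out)
bond 2 →R1  (0-jn J1 has e-setter on 0)
bond 4 →R2  (J1: bond 0 brought effort, rest push out)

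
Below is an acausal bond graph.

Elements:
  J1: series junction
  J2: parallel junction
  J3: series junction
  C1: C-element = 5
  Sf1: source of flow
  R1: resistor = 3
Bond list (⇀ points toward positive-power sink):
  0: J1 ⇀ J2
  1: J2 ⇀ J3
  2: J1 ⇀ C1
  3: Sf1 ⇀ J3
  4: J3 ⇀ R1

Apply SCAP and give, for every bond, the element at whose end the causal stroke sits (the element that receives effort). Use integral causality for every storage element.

β0 stroke at J2
β1 stroke at J3
β2 stroke at J1
β3 stroke at Sf1
β4 stroke at J3

#3 stroke→Sf1  (Sf1: flow source, stroke at near end)
#1 stroke→J3  (J3 flow already set via bond 3)
#4 stroke→J3  (common-f at J3 fixed by 3)
#0 stroke→J2  (J2: last free bond brings effort in)
#2 stroke→J1  (J1 flow already set via bond 0)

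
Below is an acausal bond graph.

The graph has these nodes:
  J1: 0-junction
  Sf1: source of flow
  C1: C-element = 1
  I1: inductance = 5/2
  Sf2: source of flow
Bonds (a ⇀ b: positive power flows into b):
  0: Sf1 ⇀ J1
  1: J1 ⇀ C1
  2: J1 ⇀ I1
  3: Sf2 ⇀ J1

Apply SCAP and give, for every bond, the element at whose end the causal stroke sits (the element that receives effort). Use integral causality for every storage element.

b0 →Sf1
b1 →J1
b2 →I1
b3 →Sf2

β0 →Sf1  (Sf1: flow source, stroke at near end)
β3 →Sf2  (Sf2 (Sf) sets flow on bond)
β1 →J1  (C1 integral (e out))
β2 →I1  (J1 effort already set via bond 1)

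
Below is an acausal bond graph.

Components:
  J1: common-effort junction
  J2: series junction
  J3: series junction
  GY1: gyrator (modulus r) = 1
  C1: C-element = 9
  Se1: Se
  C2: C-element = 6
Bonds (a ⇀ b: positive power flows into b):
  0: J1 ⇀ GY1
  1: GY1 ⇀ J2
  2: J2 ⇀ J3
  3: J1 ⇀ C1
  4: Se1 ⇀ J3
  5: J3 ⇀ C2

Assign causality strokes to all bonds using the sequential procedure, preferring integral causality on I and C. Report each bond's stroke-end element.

bond 4 stroke at J3  (Se1 (Se) sets effort on bond)
bond 3 stroke at J1  (prefer integral on C1)
bond 0 stroke at GY1  (common-e at J1 fixed by 3)
bond 1 stroke at GY1  (GY1 both-in/both-out from 0)
bond 2 stroke at J2  (common-f at J2 fixed by 1)
bond 5 stroke at J3  (common-f at J3 fixed by 2)

b0 stroke→GY1
b1 stroke→GY1
b2 stroke→J2
b3 stroke→J1
b4 stroke→J3
b5 stroke→J3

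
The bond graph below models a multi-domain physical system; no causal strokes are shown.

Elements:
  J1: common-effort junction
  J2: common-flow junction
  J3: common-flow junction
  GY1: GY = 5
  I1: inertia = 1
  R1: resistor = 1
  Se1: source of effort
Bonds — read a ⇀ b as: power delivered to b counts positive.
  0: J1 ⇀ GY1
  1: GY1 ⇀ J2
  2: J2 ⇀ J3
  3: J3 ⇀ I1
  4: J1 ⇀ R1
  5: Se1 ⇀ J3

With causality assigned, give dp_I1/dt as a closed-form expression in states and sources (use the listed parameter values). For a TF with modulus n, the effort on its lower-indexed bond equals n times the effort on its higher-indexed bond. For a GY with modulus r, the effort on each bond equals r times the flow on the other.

dp_I1/dt = E_Se1 - 25*p_I1

β5 stroke→J3  (source Se1 imposes e)
β3 stroke→I1  (I1 outputs flow p/I1)
β2 stroke→J3  (1-jn J3 has f-setter on 3)
β1 stroke→J2  (J2 flow already set via bond 2)
β0 stroke→J1  (GY GY1: same side as bond 1)
β4 stroke→R1  (J1 effort already set via bond 0)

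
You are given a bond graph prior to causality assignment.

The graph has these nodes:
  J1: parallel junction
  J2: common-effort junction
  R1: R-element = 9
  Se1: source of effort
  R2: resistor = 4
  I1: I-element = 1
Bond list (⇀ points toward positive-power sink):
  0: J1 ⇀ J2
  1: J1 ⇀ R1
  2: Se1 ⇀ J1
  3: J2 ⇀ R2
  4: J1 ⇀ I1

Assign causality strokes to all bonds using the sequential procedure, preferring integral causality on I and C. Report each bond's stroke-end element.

bond 2 →J1  (Se1 fixes effort; stroke away)
bond 0 →J2  (J1: bond 2 brought effort, rest push out)
bond 1 →R1  (common-e at J1 fixed by 2)
bond 4 →I1  (J1: bond 2 brought effort, rest push out)
bond 3 →R2  (common-e at J2 fixed by 0)

#0 stroke at J2
#1 stroke at R1
#2 stroke at J1
#3 stroke at R2
#4 stroke at I1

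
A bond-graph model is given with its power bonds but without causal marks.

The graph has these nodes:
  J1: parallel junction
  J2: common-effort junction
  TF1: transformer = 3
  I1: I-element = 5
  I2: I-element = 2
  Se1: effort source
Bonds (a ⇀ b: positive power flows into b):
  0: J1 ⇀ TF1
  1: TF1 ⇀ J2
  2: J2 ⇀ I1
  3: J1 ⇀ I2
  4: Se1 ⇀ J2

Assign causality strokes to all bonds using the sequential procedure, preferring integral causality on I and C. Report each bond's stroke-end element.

bond 0 stroke at J1
bond 1 stroke at TF1
bond 2 stroke at I1
bond 3 stroke at I2
bond 4 stroke at J2

bond 4 |J2  (Se1: effort source, stroke at far end)
bond 1 |TF1  (0-jn J2 has e-setter on 4)
bond 2 |I1  (J2 effort already set via bond 4)
bond 0 |J1  (TF1: transformer flips bond 1)
bond 3 |I2  (common-e at J1 fixed by 0)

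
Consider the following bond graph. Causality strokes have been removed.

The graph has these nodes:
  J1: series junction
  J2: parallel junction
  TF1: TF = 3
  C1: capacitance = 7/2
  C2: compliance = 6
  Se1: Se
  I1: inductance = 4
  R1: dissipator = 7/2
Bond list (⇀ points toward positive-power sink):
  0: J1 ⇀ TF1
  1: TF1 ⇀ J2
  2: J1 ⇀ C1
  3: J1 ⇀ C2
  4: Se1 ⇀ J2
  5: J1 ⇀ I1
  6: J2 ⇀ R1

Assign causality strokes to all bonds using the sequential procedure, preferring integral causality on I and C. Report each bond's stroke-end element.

bond 4 stroke at J2  (Se1 fixes effort; stroke away)
bond 1 stroke at TF1  (J2: bond 4 brought effort, rest push out)
bond 6 stroke at R1  (J2 effort already set via bond 4)
bond 0 stroke at J1  (TF1: transformer flips bond 1)
bond 2 stroke at J1  (prefer integral on C1)
bond 3 stroke at J1  (prefer integral on C2)
bond 5 stroke at I1  (only one flow-in slot at J1)

#0 →J1
#1 →TF1
#2 →J1
#3 →J1
#4 →J2
#5 →I1
#6 →R1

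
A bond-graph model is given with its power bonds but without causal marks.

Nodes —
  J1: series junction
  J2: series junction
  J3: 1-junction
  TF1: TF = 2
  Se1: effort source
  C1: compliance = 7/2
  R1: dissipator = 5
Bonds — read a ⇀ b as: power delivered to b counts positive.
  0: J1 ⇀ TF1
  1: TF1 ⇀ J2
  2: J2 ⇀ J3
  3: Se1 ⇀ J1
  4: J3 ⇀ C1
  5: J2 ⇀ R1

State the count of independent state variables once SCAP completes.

β3 |J1  (Se1: effort source, stroke at far end)
β0 |TF1  (J1 needs exactly one f-in)
β1 |J2  (TF1 one-in-one-out from 0)
β4 |J3  (C1 outputs effort q/C1)
β2 |J2  (J3 needs exactly one f-in)
β5 |R1  (closing 1-jn rule on J2)

1  (C1 all integral)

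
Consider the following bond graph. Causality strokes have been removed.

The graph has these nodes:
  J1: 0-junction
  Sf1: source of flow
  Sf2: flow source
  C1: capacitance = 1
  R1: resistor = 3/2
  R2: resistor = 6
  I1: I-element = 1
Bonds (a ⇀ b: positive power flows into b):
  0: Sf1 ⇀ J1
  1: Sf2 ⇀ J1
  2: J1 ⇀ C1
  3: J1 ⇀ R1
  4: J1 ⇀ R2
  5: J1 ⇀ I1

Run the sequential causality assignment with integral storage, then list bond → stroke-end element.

β0 stroke at Sf1
β1 stroke at Sf2
β2 stroke at J1
β3 stroke at R1
β4 stroke at R2
β5 stroke at I1

#0 stroke→Sf1  (Sf1 (Sf) sets flow on bond)
#1 stroke→Sf2  (Sf2 (Sf) sets flow on bond)
#2 stroke→J1  (prefer integral on C1)
#3 stroke→R1  (J1 effort already set via bond 2)
#4 stroke→R2  (common-e at J1 fixed by 2)
#5 stroke→I1  (J1 effort already set via bond 2)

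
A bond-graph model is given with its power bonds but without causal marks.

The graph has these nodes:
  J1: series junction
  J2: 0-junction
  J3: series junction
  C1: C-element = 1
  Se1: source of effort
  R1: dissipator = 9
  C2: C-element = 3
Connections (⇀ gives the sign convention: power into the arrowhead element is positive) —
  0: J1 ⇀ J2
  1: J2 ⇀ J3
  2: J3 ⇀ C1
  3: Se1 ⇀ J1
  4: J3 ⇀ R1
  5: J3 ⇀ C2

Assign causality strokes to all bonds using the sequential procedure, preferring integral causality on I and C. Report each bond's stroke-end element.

bond 0 stroke→J2
bond 1 stroke→J3
bond 2 stroke→J3
bond 3 stroke→J1
bond 4 stroke→R1
bond 5 stroke→J3

#3 |J1  (Se1 (Se) sets effort on bond)
#0 |J2  (closing 1-jn rule on J1)
#1 |J3  (common-e at J2 fixed by 0)
#2 |J3  (C1 outputs effort q/C1)
#5 |J3  (C2: C, integral causality)
#4 |R1  (J3 needs exactly one f-in)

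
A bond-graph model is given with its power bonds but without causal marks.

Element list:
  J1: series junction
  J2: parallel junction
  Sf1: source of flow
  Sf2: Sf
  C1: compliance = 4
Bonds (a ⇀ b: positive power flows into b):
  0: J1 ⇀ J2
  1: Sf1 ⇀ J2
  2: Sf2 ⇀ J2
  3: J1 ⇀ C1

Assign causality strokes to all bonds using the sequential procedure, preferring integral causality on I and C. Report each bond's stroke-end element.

bond 0 →J2
bond 1 →Sf1
bond 2 →Sf2
bond 3 →J1

bond 1 stroke at Sf1  (Sf1 fixes flow; stroke at Sf1)
bond 2 stroke at Sf2  (Sf2 fixes flow; stroke at Sf2)
bond 0 stroke at J2  (closing 0-jn rule on J2)
bond 3 stroke at J1  (common-f at J1 fixed by 0)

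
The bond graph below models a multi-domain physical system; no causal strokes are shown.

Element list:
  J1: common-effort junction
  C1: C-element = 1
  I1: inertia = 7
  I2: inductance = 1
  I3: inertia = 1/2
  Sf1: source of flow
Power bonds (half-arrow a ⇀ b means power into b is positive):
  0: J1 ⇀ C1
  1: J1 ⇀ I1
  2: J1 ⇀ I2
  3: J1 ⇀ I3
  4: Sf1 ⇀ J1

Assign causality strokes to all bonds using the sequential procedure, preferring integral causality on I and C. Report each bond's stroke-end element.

β0 |J1
β1 |I1
β2 |I2
β3 |I3
β4 |Sf1

β4 →Sf1  (Sf1: flow source, stroke at near end)
β0 →J1  (C1: C, integral causality)
β1 →I1  (J1: bond 0 brought effort, rest push out)
β2 →I2  (J1 effort already set via bond 0)
β3 →I3  (J1 effort already set via bond 0)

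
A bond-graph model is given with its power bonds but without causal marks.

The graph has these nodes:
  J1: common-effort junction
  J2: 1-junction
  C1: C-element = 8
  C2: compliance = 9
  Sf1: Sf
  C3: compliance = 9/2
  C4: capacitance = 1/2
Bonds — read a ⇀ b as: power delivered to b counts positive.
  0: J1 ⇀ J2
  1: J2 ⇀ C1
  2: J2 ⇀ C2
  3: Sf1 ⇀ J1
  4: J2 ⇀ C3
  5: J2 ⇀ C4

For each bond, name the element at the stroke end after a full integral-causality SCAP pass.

#3 →Sf1  (Sf1 fixes flow; stroke at Sf1)
#0 →J1  (J1 needs exactly one e-in)
#1 →J2  (1-jn J2 has f-setter on 0)
#2 →J2  (J2 flow already set via bond 0)
#4 →J2  (J2 flow already set via bond 0)
#5 →J2  (common-f at J2 fixed by 0)

β0 →J1
β1 →J2
β2 →J2
β3 →Sf1
β4 →J2
β5 →J2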